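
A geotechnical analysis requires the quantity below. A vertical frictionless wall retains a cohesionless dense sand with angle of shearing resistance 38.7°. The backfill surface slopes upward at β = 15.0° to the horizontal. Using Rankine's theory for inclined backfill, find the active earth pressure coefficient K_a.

K_a = cos β · (cos β − √(cos²β − cos²φ)) / (cos β + √(cos²β − cos²φ)).
cos β = 0.9659, cos φ = 0.7804, √(cos²β − cos²φ) = 0.5692.
K_a = 0.9659 × (0.9659 − 0.5692)/(0.9659 + 0.5692) = 0.2497.

0.250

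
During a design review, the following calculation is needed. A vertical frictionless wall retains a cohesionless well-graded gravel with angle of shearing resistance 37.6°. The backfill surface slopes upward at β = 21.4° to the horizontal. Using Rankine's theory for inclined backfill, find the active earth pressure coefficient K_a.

0.290

K_a = cos β · (cos β − √(cos²β − cos²φ)) / (cos β + √(cos²β − cos²φ)).
cos β = 0.9311, cos φ = 0.7923, √(cos²β − cos²φ) = 0.4890.
K_a = 0.9311 × (0.9311 − 0.4890)/(0.9311 + 0.4890) = 0.2898.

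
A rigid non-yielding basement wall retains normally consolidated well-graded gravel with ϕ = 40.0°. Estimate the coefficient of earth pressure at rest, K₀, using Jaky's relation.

K₀ = 1 − sin φ' = 1 − sin 40.0° = 0.3572.

0.357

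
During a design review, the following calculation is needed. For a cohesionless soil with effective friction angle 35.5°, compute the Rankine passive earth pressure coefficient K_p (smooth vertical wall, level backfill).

K_p = (1 + sin φ)/(1 − sin φ) = tan²(45° + 35.5°/2) = 3.770.

3.77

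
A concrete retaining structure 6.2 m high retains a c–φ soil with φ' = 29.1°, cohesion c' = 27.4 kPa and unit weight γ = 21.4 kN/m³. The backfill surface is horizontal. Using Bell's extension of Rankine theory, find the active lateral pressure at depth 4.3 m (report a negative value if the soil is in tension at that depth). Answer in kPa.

-0.414 kPa

K_a = (1 − sin φ)/(1 + sin φ) = 0.3456.
σ_a = K_a γ z − 2c√K_a = 0.3456×21.4×4.3 − 2×27.4×0.5879 = -0.4140 kPa.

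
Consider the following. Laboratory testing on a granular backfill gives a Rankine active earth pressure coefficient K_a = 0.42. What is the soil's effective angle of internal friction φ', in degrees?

K_a = tan²(45° − φ/2) ⇒ 45° − φ/2 = arctan(√0.42) = 32.95°.
φ = 2(45° − 32.95°) = 24.11°.

24.1°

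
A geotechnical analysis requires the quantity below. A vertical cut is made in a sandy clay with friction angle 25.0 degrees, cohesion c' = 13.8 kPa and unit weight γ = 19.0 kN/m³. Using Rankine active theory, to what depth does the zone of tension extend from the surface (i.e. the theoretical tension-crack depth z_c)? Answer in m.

2.28 m

K_a = tan²(45° − 25.0°/2) = 0.4059; √K_a = 0.6371.
The active pressure is zero where K_a γ z = 2c√K_a, so z_c = 2c/(γ√K_a) = 2×13.8/(19.0×0.6371) = 2.280 m.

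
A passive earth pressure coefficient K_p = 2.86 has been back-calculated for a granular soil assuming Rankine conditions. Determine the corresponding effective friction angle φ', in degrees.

28.8°

K_p = (1+sin φ)/(1−sin φ) ⇒ sin φ = (K_p − 1)/(K_p + 1) = 0.4819.
φ = arcsin(0.4819) = 28.81°.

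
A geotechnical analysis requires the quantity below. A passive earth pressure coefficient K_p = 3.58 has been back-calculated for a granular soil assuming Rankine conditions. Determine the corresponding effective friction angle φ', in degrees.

34.3°

K_p = (1+sin φ)/(1−sin φ) ⇒ sin φ = (K_p − 1)/(K_p + 1) = 0.5633.
φ = arcsin(0.5633) = 34.29°.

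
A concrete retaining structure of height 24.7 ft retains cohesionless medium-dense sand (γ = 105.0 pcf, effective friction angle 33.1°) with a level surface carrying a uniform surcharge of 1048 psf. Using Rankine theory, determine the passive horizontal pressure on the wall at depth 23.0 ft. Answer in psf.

K_p = (1 + sin φ)/(1 − sin φ) = 3.406.
σ_v = γz + q = 105.0 × 23.0 + 1048 = 3463 psf.
σ_h = K_p σ_v = 3.406 × 3463 = 11800 psf.

11800 psf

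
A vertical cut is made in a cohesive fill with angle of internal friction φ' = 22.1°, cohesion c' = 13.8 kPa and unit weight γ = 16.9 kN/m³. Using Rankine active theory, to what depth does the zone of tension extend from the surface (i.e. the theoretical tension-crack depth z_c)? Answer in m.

K_a = tan²(45° − 22.1°/2) = 0.4533; √K_a = 0.6732.
The active pressure is zero where K_a γ z = 2c√K_a, so z_c = 2c/(γ√K_a) = 2×13.8/(16.9×0.6732) = 2.426 m.

2.43 m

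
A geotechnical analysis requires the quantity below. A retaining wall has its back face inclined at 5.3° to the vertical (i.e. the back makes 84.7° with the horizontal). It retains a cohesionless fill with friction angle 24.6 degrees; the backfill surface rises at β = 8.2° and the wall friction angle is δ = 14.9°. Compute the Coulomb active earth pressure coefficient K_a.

K_a = sin²(α+φ) / [sin²α · sin(α−δ) · (1 + √{sin(φ+δ)sin(φ−β) / (sin(α−δ)sin(α+β))})²].
With α = 84.7°, φ = 24.6°, δ = 14.9°, β = 8.2°: K_a = 0.4631.

0.463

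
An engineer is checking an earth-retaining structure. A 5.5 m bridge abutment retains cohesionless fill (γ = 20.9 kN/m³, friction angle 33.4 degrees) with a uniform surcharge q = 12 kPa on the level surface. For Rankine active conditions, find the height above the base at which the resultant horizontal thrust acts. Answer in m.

K_a = 0.2899.
Triangular part P₁ = ½K_aγH² = 91.65 at H/3 = 1.833 m; rectangular part P₂ = K_a q H = 19.13 at H/2 = 2.750 m.
ȳ = (P₁·1.833 + P₂·2.750)/(P₁+P₂) = 1.992 m.

1.99 m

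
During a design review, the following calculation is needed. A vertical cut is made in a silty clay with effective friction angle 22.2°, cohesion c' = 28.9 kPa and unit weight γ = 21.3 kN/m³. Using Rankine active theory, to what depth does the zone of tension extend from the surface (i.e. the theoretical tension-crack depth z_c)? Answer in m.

4.04 m

K_a = tan²(45° − 22.2°/2) = 0.4515; √K_a = 0.6720.
The active pressure is zero where K_a γ z = 2c√K_a, so z_c = 2c/(γ√K_a) = 2×28.9/(21.3×0.6720) = 4.038 m.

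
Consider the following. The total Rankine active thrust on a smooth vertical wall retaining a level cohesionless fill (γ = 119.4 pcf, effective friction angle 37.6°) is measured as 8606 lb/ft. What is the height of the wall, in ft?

24.4 ft

K_a = 0.2421. P_a = ½ K_a γ H² ⇒ H = √(2P_a/(K_a γ)).
H = √(2×8606/(0.2421×119.4)) = 24.40 ft.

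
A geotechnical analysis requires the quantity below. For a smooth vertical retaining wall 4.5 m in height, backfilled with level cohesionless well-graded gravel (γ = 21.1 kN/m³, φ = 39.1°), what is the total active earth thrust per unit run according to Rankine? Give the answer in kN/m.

48.4 kN/m

K_a = tan²(45° − φ/2) = 0.2265.
P_a = ½ K_a γ H² = 0.5 × 0.2265 × 21.1 × 4.5² = 48.39 kN/m.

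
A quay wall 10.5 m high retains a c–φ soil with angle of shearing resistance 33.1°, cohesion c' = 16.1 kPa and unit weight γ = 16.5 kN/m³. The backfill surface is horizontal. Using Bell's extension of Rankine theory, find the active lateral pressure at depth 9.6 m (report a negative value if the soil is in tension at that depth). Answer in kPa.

K_a = (1 − sin φ)/(1 + sin φ) = 0.2936.
σ_a = K_a γ z − 2c√K_a = 0.2936×16.5×9.6 − 2×16.1×0.5418 = 29.06 kPa.

29.1 kPa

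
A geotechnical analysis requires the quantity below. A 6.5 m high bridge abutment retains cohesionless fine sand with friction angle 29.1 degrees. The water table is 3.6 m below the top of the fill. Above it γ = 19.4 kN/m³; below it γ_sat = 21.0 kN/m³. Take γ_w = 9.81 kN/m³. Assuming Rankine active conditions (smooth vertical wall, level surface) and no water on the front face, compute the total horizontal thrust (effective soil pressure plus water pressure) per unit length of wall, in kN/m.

K_a = tan²(45° − φ/2) = 0.3456.
γ' = 21.0 − 9.81 = 11.19 kN/m³. Depth below WT = 2.9 m.
σ'_h at WT = K_a γ d_w = 24.14 kPa; at base = 24.14 + K_a γ' × 2.9 = 35.35 kPa.
P₁ (0–3.6 m) = ½×24.14×3.6 = 43.44. P₂ (3.6–6.5 m) = ½(24.14+35.35)×2.9 = 86.26.
P_w = ½ γ_w h₂² = 0.5×9.81×2.9² = 41.25. Total = 43.44+86.26+41.25 = 171.0 kN/m.

171 kN/m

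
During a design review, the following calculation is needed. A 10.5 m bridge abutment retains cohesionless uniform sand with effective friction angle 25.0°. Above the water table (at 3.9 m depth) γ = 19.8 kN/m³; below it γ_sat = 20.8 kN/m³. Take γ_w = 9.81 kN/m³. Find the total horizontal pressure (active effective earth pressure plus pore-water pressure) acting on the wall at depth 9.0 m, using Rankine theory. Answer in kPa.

104 kPa

K_a = (1 − sin φ)/(1 + sin φ) = 0.4059.
γ' = 20.8 − 9.81 = 10.99 kN/m³.
Effective vertical stress at 9.0 m: σ'_v = 19.8×3.9 + 10.99×5.10 = 133.3 kPa.
σ'_h = K_a σ'_v = 0.4059 × 133.3 = 54.09 kPa; u = γ_w × 5.10 = 50.03 kPa.
Total σ_h = 54.09 + 50.03 = 104.1 kPa.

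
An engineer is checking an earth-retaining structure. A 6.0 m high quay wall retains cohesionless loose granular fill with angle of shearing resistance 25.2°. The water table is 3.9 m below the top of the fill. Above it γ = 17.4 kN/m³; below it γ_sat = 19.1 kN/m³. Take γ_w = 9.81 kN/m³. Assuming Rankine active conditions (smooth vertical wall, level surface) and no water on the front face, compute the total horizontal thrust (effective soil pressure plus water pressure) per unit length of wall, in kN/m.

141 kN/m

K_a = tan²(45° − φ/2) = 0.4027.
γ' = 19.1 − 9.81 = 9.290 kN/m³. Depth below WT = 2.1 m.
σ'_h at WT = K_a γ d_w = 27.33 kPa; at base = 27.33 + K_a γ' × 2.1 = 35.19 kPa.
P₁ (0–3.9 m) = ½×27.33×3.9 = 53.29. P₂ (3.9–6.0 m) = ½(27.33+35.19)×2.1 = 65.64.
P_w = ½ γ_w h₂² = 0.5×9.81×2.1² = 21.63. Total = 53.29+65.64+21.63 = 140.6 kN/m.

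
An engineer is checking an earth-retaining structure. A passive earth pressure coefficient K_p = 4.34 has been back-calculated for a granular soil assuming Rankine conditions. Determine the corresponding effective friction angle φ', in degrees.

K_p = (1+sin φ)/(1−sin φ) ⇒ sin φ = (K_p − 1)/(K_p + 1) = 0.6255.
φ = arcsin(0.6255) = 38.72°.

38.7°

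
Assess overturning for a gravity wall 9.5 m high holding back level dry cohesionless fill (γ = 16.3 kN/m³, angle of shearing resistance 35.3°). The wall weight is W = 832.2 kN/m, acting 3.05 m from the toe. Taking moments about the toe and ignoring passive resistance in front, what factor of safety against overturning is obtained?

4.07

K_a = tan²(45° − 35.3°/2) = 0.2675.
P_a = ½K_aγH² = 0.5×0.2675×16.3×9.5² = 196.8 kN/m, acting at H/3 = 3.167 m above the base.
Overturning moment M_o = P_a × H/3 = 196.8 × 3.167 = 623.2.
Resisting moment M_r = W × 3.05 = 832.2 × 3.05 = 2538.
FS_overturning = M_r/M_o = 2538/623.2 = 4.073.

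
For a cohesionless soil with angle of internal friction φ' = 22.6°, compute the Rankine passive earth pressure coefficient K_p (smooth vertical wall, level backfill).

K_p = (1 + sin φ)/(1 − sin φ) = tan²(45° + 22.6°/2) = 2.248.

2.25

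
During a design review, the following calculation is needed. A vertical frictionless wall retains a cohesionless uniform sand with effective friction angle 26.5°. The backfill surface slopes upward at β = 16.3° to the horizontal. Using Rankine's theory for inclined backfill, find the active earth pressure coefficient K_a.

0.450

K_a = cos β · (cos β − √(cos²β − cos²φ)) / (cos β + √(cos²β − cos²φ)).
cos β = 0.9598, cos φ = 0.8949, √(cos²β − cos²φ) = 0.3469.
K_a = 0.9598 × (0.9598 − 0.3469)/(0.9598 + 0.3469) = 0.4502.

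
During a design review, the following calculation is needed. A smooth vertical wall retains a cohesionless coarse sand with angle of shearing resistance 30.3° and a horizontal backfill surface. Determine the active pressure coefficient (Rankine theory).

K_a = tan²(45° − φ/2) = tan²(29.85°) = 0.3293.

0.329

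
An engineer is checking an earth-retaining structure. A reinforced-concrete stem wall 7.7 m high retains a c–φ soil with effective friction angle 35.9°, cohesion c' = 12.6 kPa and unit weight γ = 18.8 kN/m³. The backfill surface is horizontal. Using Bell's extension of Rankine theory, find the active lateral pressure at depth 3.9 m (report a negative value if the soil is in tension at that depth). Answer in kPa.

6.25 kPa

K_a = (1 − sin φ)/(1 + sin φ) = 0.2607.
σ_a = K_a γ z − 2c√K_a = 0.2607×18.8×3.9 − 2×12.6×0.5106 = 6.250 kPa.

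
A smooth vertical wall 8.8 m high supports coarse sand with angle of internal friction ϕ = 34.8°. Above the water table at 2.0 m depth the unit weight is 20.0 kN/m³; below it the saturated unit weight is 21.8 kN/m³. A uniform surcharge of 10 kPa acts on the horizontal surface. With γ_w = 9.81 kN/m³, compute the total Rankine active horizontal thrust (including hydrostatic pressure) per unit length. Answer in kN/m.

412 kN/m

K_a = tan²(45° − φ/2) = 0.2733.
γ' = 21.8 − 9.81 = 11.99 kN/m³. h₂ = H − d_w = 6.8 m.
σ'_h: at surface K_a·q = 2.733; at WT K_a(q+γd_w) = 13.67; at base K_a(q+γd_w+γ'h₂) = 35.95 kPa.
P₁ = ½(2.733+13.67)×2.0 = 16.40; P₂ = ½(13.67+35.95)×6.8 = 168.7; P_w = ½γ_w h₂² = 226.8.
Total = 16.40+168.7+226.8 = 411.9 kN/m.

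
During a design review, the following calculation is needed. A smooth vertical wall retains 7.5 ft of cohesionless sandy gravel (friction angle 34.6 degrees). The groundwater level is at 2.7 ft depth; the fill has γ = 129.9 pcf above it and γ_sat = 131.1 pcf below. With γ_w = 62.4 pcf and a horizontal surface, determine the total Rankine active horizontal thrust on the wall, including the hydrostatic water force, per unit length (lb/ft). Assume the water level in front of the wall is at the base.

1530 lb/ft

K_a = tan²(45° − φ/2) = 0.2756.
γ' = 131.1 − 62.4 = 68.70 pcf. Depth below WT = 4.8 ft.
σ'_h at WT = K_a γ d_w = 96.67 psf; at base = 96.67 + K_a γ' × 4.8 = 187.6 psf.
P₁ (0–2.7 ft) = ½×96.67×2.7 = 130.5. P₂ (2.7–7.5 ft) = ½(96.67+187.6)×4.8 = 682.2.
P_w = ½ γ_w h₂² = 0.5×62.4×4.8² = 718.8. Total = 130.5+682.2+718.8 = 1532 lb/ft.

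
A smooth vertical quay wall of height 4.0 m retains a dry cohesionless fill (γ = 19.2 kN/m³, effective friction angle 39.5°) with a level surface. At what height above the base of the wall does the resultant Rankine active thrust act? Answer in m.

K_a = 0.2224.
The pressure distribution is triangular, so the resultant acts at H/3 above the base = 4.0/3 = 1.333 m.

1.33 m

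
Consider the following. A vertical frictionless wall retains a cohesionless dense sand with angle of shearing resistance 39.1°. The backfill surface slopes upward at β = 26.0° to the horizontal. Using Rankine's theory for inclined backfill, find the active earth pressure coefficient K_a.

0.296

K_a = cos β · (cos β − √(cos²β − cos²φ)) / (cos β + √(cos²β − cos²φ)).
cos β = 0.8988, cos φ = 0.7760, √(cos²β − cos²φ) = 0.4534.
K_a = 0.8988 × (0.8988 − 0.4534)/(0.8988 + 0.4534) = 0.2960.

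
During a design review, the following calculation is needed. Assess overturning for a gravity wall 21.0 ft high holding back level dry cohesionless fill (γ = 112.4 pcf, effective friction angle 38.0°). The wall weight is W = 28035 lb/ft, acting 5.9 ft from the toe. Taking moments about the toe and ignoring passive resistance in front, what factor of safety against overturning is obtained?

K_a = tan²(45° − 38.0°/2) = 0.2379.
P_a = ½K_aγH² = 0.5×0.2379×112.4×21.0² = 5896 lb/ft, acting at H/3 = 7.000 ft above the base.
Overturning moment M_o = P_a × H/3 = 5896 × 7.000 = 41270.
Resisting moment M_r = W × 5.9 = 28035 × 5.9 = 165400.
FS_overturning = M_r/M_o = 165400/41270 = 4.008.

4.01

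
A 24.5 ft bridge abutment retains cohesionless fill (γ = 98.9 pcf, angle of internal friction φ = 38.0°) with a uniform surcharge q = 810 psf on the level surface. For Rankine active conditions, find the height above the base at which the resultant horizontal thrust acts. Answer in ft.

9.80 ft

K_a = 0.2379.
Triangular part P₁ = ½K_aγH² = 7061 at H/3 = 8.167 ft; rectangular part P₂ = K_a q H = 4721 at H/2 = 12.25 ft.
ȳ = (P₁·8.167 + P₂·12.25)/(P₁+P₂) = 9.803 ft.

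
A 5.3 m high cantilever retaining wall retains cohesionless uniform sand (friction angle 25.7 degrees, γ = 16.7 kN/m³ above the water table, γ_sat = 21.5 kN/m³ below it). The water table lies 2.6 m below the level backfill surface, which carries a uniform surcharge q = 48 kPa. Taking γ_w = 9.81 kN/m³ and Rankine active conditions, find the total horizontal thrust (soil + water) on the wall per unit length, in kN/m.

K_a = tan²(45° − φ/2) = 0.3950.
γ' = 21.5 − 9.81 = 11.69 kN/m³. h₂ = H − d_w = 2.7 m.
σ'_h: at surface K_a·q = 18.96; at WT K_a(q+γd_w) = 36.11; at base K_a(q+γd_w+γ'h₂) = 48.58 kPa.
P₁ = ½(18.96+36.11)×2.6 = 71.60; P₂ = ½(36.11+48.58)×2.7 = 114.3; P_w = ½γ_w h₂² = 35.76.
Total = 71.60+114.3+35.76 = 221.7 kN/m.

222 kN/m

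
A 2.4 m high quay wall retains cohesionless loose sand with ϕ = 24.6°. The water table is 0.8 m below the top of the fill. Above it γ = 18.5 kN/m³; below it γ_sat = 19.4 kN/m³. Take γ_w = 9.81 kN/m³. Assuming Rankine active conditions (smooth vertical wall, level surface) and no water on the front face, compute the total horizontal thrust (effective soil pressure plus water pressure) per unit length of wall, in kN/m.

K_a = tan²(45° − φ/2) = 0.4121.
γ' = 19.4 − 9.81 = 9.590 kN/m³. Depth below WT = 1.6 m.
σ'_h at WT = K_a γ d_w = 6.100 kPa; at base = 6.100 + K_a γ' × 1.6 = 12.42 kPa.
P₁ (0–0.8 m) = ½×6.100×0.8 = 2.440. P₂ (0.8–2.4 m) = ½(6.100+12.42)×1.6 = 14.82.
P_w = ½ γ_w h₂² = 0.5×9.81×1.6² = 12.56. Total = 2.440+14.82+12.56 = 29.82 kN/m.

29.8 kN/m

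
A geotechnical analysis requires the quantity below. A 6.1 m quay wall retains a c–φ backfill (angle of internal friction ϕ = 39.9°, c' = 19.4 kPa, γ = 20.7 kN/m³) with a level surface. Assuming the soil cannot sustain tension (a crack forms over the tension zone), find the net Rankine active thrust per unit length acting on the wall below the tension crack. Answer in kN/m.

K_a = 0.2184; √K_a = 0.4674.
Tension-crack depth z_c = 2c/(γ√K_a) = 2×19.4/(20.7×0.4674) = 4.011 m.
σ_a at base = K_a γ H − 2c√K_a = 0.2184×20.7×6.1 − 2×19.4×0.4674 = 9.448 kPa.
P_a = ½ × 9.448 × (H − z_c) = 0.5×9.448×2.089 = 9.871 kN/m.

9.87 kN/m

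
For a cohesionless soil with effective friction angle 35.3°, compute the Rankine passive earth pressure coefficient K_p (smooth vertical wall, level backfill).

3.74

K_p = (1 + sin φ)/(1 − sin φ) = tan²(45° + 35.3°/2) = 3.738.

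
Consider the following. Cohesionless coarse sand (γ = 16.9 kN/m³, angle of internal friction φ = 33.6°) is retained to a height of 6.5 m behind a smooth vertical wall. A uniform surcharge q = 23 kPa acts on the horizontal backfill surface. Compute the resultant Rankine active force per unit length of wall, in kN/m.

K_a = tan²(45° − φ/2) = 0.2875.
Soil triangle: ½ K_a γ H² = 0.5×0.2875×16.9×6.5² = 102.6 kN/m.
Surcharge rectangle: K_a q H = 0.2875×23×6.5 = 42.98 kN/m.
Total = 102.6 + 42.98 = 145.6 kN/m.

146 kN/m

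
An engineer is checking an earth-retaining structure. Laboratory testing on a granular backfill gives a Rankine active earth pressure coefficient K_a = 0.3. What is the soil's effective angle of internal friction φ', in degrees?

K_a = tan²(45° − φ/2) ⇒ 45° − φ/2 = arctan(√0.3) = 28.71°.
φ = 2(45° − 28.71°) = 32.58°.

32.6°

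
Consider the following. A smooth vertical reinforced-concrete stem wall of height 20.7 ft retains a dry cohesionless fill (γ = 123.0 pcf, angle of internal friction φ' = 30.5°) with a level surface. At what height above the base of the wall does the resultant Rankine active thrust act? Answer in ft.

K_a = 0.3267.
The pressure distribution is triangular, so the resultant acts at H/3 above the base = 20.7/3 = 6.900 ft.

6.90 ft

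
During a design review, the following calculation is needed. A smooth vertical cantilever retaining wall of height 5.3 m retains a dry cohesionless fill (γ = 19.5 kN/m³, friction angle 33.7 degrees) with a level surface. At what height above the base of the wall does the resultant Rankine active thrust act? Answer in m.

1.77 m

K_a = 0.2863.
The pressure distribution is triangular, so the resultant acts at H/3 above the base = 5.3/3 = 1.767 m.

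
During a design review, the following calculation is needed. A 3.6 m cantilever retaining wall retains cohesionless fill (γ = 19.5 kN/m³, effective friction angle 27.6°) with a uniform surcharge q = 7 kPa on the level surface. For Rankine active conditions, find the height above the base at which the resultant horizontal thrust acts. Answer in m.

1.30 m

K_a = 0.3668.
Triangular part P₁ = ½K_aγH² = 46.35 at H/3 = 1.200 m; rectangular part P₂ = K_a q H = 9.243 at H/2 = 1.800 m.
ȳ = (P₁·1.200 + P₂·1.800)/(P₁+P₂) = 1.300 m.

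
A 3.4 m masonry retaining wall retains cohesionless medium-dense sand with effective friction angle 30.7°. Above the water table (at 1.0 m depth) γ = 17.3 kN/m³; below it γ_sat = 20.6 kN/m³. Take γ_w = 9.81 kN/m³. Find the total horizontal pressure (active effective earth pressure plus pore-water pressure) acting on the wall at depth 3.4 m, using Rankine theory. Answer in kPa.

37.5 kPa

K_a = (1 − sin φ)/(1 + sin φ) = 0.3240.
γ' = 20.6 − 9.81 = 10.79 kN/m³.
Effective vertical stress at 3.4 m: σ'_v = 17.3×1.0 + 10.79×2.40 = 43.20 kPa.
σ'_h = K_a σ'_v = 0.3240 × 43.20 = 14.00 kPa; u = γ_w × 2.40 = 23.54 kPa.
Total σ_h = 14.00 + 23.54 = 37.54 kPa.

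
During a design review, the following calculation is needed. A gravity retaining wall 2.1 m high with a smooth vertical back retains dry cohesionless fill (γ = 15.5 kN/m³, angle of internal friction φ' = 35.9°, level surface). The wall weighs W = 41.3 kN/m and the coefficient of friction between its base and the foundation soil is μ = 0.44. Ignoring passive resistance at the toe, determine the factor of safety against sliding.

2.04

K_a = tan²(45° − 35.9°/2) = 0.2607.
P_a = ½K_aγH² = 0.5×0.2607×15.5×2.1² = 8.911 kN/m, acting at H/3 = 0.7000 m above the base.
FS_sliding = μW / P_a = 0.44×41.3 / 8.911 = 2.039.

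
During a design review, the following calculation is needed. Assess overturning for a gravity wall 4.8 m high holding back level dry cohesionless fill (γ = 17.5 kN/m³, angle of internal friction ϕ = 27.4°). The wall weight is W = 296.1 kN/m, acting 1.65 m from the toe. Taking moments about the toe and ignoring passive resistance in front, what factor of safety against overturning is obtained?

K_a = tan²(45° − 27.4°/2) = 0.3697.
P_a = ½K_aγH² = 0.5×0.3697×17.5×4.8² = 74.53 kN/m, acting at H/3 = 1.600 m above the base.
Overturning moment M_o = P_a × H/3 = 74.53 × 1.600 = 119.2.
Resisting moment M_r = W × 1.65 = 296.1 × 1.65 = 488.6.
FS_overturning = M_r/M_o = 488.6/119.2 = 4.097.

4.10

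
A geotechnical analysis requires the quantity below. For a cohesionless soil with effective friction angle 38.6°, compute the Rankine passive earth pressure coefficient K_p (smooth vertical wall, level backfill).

K_p = (1 + sin φ)/(1 − sin φ) = tan²(45° + 38.6°/2) = 4.317.

4.32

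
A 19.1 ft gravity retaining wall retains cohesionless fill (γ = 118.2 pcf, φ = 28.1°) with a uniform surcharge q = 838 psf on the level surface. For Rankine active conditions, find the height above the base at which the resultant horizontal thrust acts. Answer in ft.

7.72 ft

K_a = 0.3596.
Triangular part P₁ = ½K_aγH² = 7753 at H/3 = 6.367 ft; rectangular part P₂ = K_a q H = 5756 at H/2 = 9.550 ft.
ȳ = (P₁·6.367 + P₂·9.550)/(P₁+P₂) = 7.723 ft.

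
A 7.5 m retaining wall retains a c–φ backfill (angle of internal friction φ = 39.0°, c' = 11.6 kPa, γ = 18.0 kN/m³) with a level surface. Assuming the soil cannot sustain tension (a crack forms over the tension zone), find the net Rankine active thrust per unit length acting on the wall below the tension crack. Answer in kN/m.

K_a = 0.2275; √K_a = 0.4770.
Tension-crack depth z_c = 2c/(γ√K_a) = 2×11.6/(18.0×0.4770) = 2.702 m.
σ_a at base = K_a γ H − 2c√K_a = 0.2275×18.0×7.5 − 2×11.6×0.4770 = 19.65 kPa.
P_a = ½ × 19.65 × (H − z_c) = 0.5×19.65×4.798 = 47.13 kN/m.

47.1 kN/m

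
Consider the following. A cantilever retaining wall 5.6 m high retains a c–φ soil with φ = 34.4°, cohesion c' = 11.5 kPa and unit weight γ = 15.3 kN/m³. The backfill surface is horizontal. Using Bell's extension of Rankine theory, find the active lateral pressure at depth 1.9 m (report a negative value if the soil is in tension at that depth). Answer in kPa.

-4.05 kPa

K_a = (1 − sin φ)/(1 + sin φ) = 0.2780.
σ_a = K_a γ z − 2c√K_a = 0.2780×15.3×1.9 − 2×11.5×0.5272 = -4.046 kPa.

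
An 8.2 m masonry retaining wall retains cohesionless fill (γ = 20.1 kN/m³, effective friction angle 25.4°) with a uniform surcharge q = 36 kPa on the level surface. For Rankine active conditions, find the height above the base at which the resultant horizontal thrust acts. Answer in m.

3.15 m

K_a = 0.3996.
Triangular part P₁ = ½K_aγH² = 270.1 at H/3 = 2.733 m; rectangular part P₂ = K_a q H = 118.0 at H/2 = 4.100 m.
ȳ = (P₁·2.733 + P₂·4.100)/(P₁+P₂) = 3.149 m.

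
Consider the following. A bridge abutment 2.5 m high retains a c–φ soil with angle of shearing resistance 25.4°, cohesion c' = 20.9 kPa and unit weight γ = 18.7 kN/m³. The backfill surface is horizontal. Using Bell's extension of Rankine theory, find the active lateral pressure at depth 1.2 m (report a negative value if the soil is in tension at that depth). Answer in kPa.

K_a = (1 − sin φ)/(1 + sin φ) = 0.3996.
σ_a = K_a γ z − 2c√K_a = 0.3996×18.7×1.2 − 2×20.9×0.6322 = -17.46 kPa.

-17.5 kPa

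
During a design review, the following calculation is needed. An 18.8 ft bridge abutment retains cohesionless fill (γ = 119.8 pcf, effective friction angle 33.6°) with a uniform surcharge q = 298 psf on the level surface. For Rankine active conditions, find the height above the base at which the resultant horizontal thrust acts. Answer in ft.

K_a = 0.2875.
Triangular part P₁ = ½K_aγH² = 6087 at H/3 = 6.267 ft; rectangular part P₂ = K_a q H = 1611 at H/2 = 9.400 ft.
ȳ = (P₁·6.267 + P₂·9.400)/(P₁+P₂) = 6.922 ft.

6.92 ft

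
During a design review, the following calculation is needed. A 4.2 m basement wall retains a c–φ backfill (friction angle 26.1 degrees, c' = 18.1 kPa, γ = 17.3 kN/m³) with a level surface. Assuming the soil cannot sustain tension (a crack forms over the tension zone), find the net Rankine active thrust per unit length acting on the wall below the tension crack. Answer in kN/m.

K_a = 0.3889; √K_a = 0.6237.
Tension-crack depth z_c = 2c/(γ√K_a) = 2×18.1/(17.3×0.6237) = 3.355 m.
σ_a at base = K_a γ H − 2c√K_a = 0.3889×17.3×4.2 − 2×18.1×0.6237 = 5.685 kPa.
P_a = ½ × 5.685 × (H − z_c) = 0.5×5.685×0.8448 = 2.401 kN/m.

2.40 kN/m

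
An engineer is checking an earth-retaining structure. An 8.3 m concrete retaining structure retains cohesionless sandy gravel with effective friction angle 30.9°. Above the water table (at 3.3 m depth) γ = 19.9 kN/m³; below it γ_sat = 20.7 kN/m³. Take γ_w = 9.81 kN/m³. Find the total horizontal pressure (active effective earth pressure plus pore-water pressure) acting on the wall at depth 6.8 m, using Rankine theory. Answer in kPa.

K_a = (1 − sin φ)/(1 + sin φ) = 0.3214.
γ' = 20.7 − 9.81 = 10.89 kN/m³.
Effective vertical stress at 6.8 m: σ'_v = 19.9×3.3 + 10.89×3.50 = 103.8 kPa.
σ'_h = K_a σ'_v = 0.3214 × 103.8 = 33.36 kPa; u = γ_w × 3.50 = 34.34 kPa.
Total σ_h = 33.36 + 34.34 = 67.69 kPa.

67.7 kPa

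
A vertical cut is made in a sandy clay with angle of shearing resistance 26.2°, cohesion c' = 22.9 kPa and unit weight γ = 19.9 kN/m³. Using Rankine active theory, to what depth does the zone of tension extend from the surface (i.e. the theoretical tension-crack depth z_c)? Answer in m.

K_a = tan²(45° − 26.2°/2) = 0.3874; √K_a = 0.6224.
The active pressure is zero where K_a γ z = 2c√K_a, so z_c = 2c/(γ√K_a) = 2×22.9/(19.9×0.6224) = 3.698 m.

3.70 m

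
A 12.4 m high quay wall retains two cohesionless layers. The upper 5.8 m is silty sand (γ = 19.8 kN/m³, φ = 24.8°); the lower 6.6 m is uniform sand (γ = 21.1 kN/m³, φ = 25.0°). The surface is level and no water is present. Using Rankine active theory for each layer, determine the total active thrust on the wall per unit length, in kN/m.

630 kN/m

K_a1 = tan²(45°−24.8°/2) = 0.4090; K_a2 = tan²(45°−25.0°/2) = 0.4059.
Layer 1: σ at base = K_a1 γ₁ h₁ = 46.97 kPa; P₁ = ½×46.97×5.8 = 136.2.
Layer 2: σ_v at top = γ₁h₁ = 114.8; σ_h top = K_a2×114.8 = 46.61; σ_h base = K_a2×(114.8+21.1×6.6) = 103.1.
P₂ = ½(46.61+103.1)×6.6 = 494.1. Total P_a = 136.2+494.1 = 630.3 kN/m.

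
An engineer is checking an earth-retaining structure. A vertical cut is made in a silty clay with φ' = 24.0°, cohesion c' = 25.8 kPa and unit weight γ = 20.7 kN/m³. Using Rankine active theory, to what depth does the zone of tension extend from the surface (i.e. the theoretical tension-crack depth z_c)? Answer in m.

K_a = tan²(45° − 24.0°/2) = 0.4217; √K_a = 0.6494.
The active pressure is zero where K_a γ z = 2c√K_a, so z_c = 2c/(γ√K_a) = 2×25.8/(20.7×0.6494) = 3.839 m.

3.84 m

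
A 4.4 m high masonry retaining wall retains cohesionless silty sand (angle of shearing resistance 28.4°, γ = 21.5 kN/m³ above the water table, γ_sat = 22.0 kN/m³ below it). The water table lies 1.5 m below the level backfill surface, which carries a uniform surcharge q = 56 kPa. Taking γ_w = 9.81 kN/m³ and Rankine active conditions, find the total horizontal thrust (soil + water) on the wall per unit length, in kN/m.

K_a = tan²(45° − φ/2) = 0.3554.
γ' = 22.0 − 9.81 = 12.19 kN/m³. h₂ = H − d_w = 2.9 m.
σ'_h: at surface K_a·q = 19.90; at WT K_a(q+γd_w) = 31.36; at base K_a(q+γd_w+γ'h₂) = 43.92 kPa.
P₁ = ½(19.90+31.36)×1.5 = 38.45; P₂ = ½(31.36+43.92)×2.9 = 109.2; P_w = ½γ_w h₂² = 41.25.
Total = 38.45+109.2+41.25 = 188.9 kN/m.

189 kN/m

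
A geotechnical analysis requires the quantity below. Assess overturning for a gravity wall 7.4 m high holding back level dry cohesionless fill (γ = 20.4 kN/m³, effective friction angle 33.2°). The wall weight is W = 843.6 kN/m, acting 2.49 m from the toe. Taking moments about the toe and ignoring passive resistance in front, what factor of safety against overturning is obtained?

K_a = tan²(45° − 33.2°/2) = 0.2924.
P_a = ½K_aγH² = 0.5×0.2924×20.4×7.4² = 163.3 kN/m, acting at H/3 = 2.467 m above the base.
Overturning moment M_o = P_a × H/3 = 163.3 × 2.467 = 402.8.
Resisting moment M_r = W × 2.49 = 843.6 × 2.49 = 2101.
FS_overturning = M_r/M_o = 2101/402.8 = 5.215.

5.21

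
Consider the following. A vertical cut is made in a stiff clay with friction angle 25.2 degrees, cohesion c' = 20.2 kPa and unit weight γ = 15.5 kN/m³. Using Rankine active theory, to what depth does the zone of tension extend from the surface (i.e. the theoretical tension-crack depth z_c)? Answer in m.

4.11 m

K_a = tan²(45° − 25.2°/2) = 0.4027; √K_a = 0.6346.
The active pressure is zero where K_a γ z = 2c√K_a, so z_c = 2c/(γ√K_a) = 2×20.2/(15.5×0.6346) = 4.107 m.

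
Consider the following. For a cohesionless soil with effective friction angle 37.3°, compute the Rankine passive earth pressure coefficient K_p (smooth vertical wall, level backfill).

4.08

K_p = (1 + sin φ)/(1 − sin φ) = tan²(45° + 37.3°/2) = 4.076.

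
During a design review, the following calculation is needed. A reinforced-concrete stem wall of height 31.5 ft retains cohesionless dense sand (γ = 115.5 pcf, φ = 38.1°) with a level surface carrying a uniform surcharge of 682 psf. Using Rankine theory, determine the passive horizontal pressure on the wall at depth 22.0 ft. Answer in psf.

K_p = (1 + sin φ)/(1 − sin φ) = 4.222.
σ_v = γz + q = 115.5 × 22.0 + 682 = 3223 psf.
σ_h = K_p σ_v = 4.222 × 3223 = 13610 psf.

13600 psf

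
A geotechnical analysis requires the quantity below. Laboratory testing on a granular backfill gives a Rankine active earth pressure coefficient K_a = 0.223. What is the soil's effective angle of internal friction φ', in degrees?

K_a = tan²(45° − φ/2) ⇒ 45° − φ/2 = arctan(√0.223) = 25.28°.
φ = 2(45° − 25.28°) = 39.44°.

39.4°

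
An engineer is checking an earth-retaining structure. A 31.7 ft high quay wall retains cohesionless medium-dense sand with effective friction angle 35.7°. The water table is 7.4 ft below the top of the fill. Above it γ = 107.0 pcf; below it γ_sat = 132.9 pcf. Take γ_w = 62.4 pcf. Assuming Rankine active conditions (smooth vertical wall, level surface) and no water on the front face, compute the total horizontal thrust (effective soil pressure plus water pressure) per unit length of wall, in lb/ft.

K_a = tan²(45° − φ/2) = 0.2630.
γ' = 132.9 − 62.4 = 70.50 pcf. Depth below WT = 24.3 ft.
σ'_h at WT = K_a γ d_w = 208.2 psf; at base = 208.2 + K_a γ' × 24.3 = 658.8 psf.
P₁ (0–7.4 ft) = ½×208.2×7.4 = 770.5. P₂ (7.4–31.7 ft) = ½(208.2+658.8)×24.3 = 10530.
P_w = ½ γ_w h₂² = 0.5×62.4×24.3² = 18420. Total = 770.5+10530+18420 = 29730 lb/ft.

29700 lb/ft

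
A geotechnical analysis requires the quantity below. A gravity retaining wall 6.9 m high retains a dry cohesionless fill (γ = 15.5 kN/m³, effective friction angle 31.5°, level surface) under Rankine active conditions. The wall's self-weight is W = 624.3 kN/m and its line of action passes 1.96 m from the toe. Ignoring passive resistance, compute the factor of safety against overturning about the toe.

4.60

K_a = tan²(45° − 31.5°/2) = 0.3136.
P_a = ½K_aγH² = 0.5×0.3136×15.5×6.9² = 115.7 kN/m, acting at H/3 = 2.300 m above the base.
Overturning moment M_o = P_a × H/3 = 115.7 × 2.300 = 266.2.
Resisting moment M_r = W × 1.96 = 624.3 × 1.96 = 1224.
FS_overturning = M_r/M_o = 1224/266.2 = 4.597.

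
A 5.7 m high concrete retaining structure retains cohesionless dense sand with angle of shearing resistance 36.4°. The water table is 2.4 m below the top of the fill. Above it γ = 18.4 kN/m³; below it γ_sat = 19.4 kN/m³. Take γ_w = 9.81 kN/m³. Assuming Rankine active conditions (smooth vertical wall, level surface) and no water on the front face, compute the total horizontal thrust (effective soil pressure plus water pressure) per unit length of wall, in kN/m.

117 kN/m

K_a = tan²(45° − φ/2) = 0.2552.
γ' = 19.4 − 9.81 = 9.590 kN/m³. Depth below WT = 3.3 m.
σ'_h at WT = K_a γ d_w = 11.27 kPa; at base = 11.27 + K_a γ' × 3.3 = 19.34 kPa.
P₁ (0–2.4 m) = ½×11.27×2.4 = 13.52. P₂ (2.4–5.7 m) = ½(11.27+19.34)×3.3 = 50.51.
P_w = ½ γ_w h₂² = 0.5×9.81×3.3² = 53.42. Total = 13.52+50.51+53.42 = 117.4 kN/m.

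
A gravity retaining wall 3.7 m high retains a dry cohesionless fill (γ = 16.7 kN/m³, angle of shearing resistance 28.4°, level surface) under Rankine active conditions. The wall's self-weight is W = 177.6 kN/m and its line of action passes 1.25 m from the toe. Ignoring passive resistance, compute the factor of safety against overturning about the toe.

K_a = tan²(45° − 28.4°/2) = 0.3554.
P_a = ½K_aγH² = 0.5×0.3554×16.7×3.7² = 40.62 kN/m, acting at H/3 = 1.233 m above the base.
Overturning moment M_o = P_a × H/3 = 40.62 × 1.233 = 50.10.
Resisting moment M_r = W × 1.25 = 177.6 × 1.25 = 222.0.
FS_overturning = M_r/M_o = 222.0/50.10 = 4.431.

4.43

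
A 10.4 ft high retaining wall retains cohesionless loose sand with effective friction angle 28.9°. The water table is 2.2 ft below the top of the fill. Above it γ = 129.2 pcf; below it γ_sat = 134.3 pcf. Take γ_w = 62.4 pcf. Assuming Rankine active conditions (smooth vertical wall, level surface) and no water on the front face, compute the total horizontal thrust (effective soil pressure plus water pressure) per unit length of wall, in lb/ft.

K_a = tan²(45° − φ/2) = 0.3484.
γ' = 134.3 − 62.4 = 71.90 pcf. Depth below WT = 8.2 ft.
σ'_h at WT = K_a γ d_w = 99.02 psf; at base = 99.02 + K_a γ' × 8.2 = 304.4 psf.
P₁ (0–2.2 ft) = ½×99.02×2.2 = 108.9. P₂ (2.2–10.4 ft) = ½(99.02+304.4)×8.2 = 1654.
P_w = ½ γ_w h₂² = 0.5×62.4×8.2² = 2098. Total = 108.9+1654+2098 = 3861 lb/ft.

3860 lb/ft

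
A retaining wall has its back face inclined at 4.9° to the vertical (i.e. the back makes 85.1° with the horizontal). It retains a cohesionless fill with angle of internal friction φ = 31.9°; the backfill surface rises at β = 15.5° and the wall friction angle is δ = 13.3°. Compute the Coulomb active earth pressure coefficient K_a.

0.393

K_a = sin²(α+φ) / [sin²α · sin(α−δ) · (1 + √{sin(φ+δ)sin(φ−β) / (sin(α−δ)sin(α+β))})²].
With α = 85.1°, φ = 31.9°, δ = 13.3°, β = 15.5°: K_a = 0.3932.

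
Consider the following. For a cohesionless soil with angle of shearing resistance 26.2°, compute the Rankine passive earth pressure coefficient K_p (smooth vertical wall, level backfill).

K_p = (1 + sin φ)/(1 − sin φ) = tan²(45° + 26.2°/2) = 2.581.

2.58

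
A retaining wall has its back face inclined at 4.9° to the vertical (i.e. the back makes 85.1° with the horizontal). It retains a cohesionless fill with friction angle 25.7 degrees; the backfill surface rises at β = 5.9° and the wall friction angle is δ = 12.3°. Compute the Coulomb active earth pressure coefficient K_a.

0.428

K_a = sin²(α+φ) / [sin²α · sin(α−δ) · (1 + √{sin(φ+δ)sin(φ−β) / (sin(α−δ)sin(α+β))})²].
With α = 85.1°, φ = 25.7°, δ = 12.3°, β = 5.9°: K_a = 0.4280.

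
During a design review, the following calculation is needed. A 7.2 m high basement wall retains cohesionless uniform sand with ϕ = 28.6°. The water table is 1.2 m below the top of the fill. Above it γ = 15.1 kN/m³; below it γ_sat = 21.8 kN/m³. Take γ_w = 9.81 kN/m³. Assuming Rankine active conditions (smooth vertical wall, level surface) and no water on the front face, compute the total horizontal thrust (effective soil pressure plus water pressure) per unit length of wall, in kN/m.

K_a = tan²(45° − φ/2) = 0.3525.
γ' = 21.8 − 9.81 = 11.99 kN/m³. Depth below WT = 6.0 m.
σ'_h at WT = K_a γ d_w = 6.388 kPa; at base = 6.388 + K_a γ' × 6.0 = 31.75 kPa.
P₁ (0–1.2 m) = ½×6.388×1.2 = 3.833. P₂ (1.2–7.2 m) = ½(6.388+31.75)×6.0 = 114.4.
P_w = ½ γ_w h₂² = 0.5×9.81×6.0² = 176.6. Total = 3.833+114.4+176.6 = 294.8 kN/m.

295 kN/m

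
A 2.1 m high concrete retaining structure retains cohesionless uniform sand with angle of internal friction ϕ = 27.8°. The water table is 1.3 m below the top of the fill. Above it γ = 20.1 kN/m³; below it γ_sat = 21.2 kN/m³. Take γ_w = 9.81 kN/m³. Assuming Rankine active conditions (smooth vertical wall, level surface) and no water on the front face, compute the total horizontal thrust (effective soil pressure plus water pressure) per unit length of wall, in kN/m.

18.3 kN/m

K_a = tan²(45° − φ/2) = 0.3639.
γ' = 21.2 − 9.81 = 11.39 kN/m³. Depth below WT = 0.8 m.
σ'_h at WT = K_a γ d_w = 9.509 kPa; at base = 9.509 + K_a γ' × 0.8 = 12.82 kPa.
P₁ (0–1.3 m) = ½×9.509×1.3 = 6.181. P₂ (1.3–2.1 m) = ½(9.509+12.82)×0.8 = 8.933.
P_w = ½ γ_w h₂² = 0.5×9.81×0.8² = 3.139. Total = 6.181+8.933+3.139 = 18.25 kN/m.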